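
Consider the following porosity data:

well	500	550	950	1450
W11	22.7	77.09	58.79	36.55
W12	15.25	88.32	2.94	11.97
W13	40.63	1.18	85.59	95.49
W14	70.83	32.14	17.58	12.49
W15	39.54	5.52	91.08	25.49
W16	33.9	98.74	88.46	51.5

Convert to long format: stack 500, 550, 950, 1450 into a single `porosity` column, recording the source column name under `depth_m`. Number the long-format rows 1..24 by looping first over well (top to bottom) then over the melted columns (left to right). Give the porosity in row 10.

1.18

24 rows total (6 × 4). Row 10: index ⌊(10-1)/4⌋ = 2 into well → W13; (10-1) mod 4 = 1 into the melted columns → 550.
So row 10 is (W13, 550, 1.18); porosity = 1.18.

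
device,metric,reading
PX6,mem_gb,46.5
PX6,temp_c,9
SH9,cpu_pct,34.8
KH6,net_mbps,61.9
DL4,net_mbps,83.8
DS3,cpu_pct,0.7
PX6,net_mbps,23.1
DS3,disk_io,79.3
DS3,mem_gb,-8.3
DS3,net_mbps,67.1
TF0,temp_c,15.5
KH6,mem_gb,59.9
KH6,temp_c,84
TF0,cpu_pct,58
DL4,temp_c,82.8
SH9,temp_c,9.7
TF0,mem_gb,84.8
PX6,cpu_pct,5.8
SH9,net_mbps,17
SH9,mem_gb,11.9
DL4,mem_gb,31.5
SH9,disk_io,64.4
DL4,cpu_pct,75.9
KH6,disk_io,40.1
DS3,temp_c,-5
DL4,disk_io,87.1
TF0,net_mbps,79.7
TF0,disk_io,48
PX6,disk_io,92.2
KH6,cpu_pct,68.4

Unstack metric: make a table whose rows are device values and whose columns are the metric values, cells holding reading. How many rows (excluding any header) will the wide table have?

6 distinct device values → 6 rows.

6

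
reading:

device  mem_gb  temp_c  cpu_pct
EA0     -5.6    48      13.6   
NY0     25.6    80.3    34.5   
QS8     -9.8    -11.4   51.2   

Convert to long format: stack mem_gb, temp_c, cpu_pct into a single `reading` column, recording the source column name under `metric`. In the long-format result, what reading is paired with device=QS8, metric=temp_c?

Unpivoting turns each (device, wide-column) pair into one long row.
The wide cell at row QS8, column temp_c holds -11.4, so the long row (QS8, temp_c) has reading=-11.4.

-11.4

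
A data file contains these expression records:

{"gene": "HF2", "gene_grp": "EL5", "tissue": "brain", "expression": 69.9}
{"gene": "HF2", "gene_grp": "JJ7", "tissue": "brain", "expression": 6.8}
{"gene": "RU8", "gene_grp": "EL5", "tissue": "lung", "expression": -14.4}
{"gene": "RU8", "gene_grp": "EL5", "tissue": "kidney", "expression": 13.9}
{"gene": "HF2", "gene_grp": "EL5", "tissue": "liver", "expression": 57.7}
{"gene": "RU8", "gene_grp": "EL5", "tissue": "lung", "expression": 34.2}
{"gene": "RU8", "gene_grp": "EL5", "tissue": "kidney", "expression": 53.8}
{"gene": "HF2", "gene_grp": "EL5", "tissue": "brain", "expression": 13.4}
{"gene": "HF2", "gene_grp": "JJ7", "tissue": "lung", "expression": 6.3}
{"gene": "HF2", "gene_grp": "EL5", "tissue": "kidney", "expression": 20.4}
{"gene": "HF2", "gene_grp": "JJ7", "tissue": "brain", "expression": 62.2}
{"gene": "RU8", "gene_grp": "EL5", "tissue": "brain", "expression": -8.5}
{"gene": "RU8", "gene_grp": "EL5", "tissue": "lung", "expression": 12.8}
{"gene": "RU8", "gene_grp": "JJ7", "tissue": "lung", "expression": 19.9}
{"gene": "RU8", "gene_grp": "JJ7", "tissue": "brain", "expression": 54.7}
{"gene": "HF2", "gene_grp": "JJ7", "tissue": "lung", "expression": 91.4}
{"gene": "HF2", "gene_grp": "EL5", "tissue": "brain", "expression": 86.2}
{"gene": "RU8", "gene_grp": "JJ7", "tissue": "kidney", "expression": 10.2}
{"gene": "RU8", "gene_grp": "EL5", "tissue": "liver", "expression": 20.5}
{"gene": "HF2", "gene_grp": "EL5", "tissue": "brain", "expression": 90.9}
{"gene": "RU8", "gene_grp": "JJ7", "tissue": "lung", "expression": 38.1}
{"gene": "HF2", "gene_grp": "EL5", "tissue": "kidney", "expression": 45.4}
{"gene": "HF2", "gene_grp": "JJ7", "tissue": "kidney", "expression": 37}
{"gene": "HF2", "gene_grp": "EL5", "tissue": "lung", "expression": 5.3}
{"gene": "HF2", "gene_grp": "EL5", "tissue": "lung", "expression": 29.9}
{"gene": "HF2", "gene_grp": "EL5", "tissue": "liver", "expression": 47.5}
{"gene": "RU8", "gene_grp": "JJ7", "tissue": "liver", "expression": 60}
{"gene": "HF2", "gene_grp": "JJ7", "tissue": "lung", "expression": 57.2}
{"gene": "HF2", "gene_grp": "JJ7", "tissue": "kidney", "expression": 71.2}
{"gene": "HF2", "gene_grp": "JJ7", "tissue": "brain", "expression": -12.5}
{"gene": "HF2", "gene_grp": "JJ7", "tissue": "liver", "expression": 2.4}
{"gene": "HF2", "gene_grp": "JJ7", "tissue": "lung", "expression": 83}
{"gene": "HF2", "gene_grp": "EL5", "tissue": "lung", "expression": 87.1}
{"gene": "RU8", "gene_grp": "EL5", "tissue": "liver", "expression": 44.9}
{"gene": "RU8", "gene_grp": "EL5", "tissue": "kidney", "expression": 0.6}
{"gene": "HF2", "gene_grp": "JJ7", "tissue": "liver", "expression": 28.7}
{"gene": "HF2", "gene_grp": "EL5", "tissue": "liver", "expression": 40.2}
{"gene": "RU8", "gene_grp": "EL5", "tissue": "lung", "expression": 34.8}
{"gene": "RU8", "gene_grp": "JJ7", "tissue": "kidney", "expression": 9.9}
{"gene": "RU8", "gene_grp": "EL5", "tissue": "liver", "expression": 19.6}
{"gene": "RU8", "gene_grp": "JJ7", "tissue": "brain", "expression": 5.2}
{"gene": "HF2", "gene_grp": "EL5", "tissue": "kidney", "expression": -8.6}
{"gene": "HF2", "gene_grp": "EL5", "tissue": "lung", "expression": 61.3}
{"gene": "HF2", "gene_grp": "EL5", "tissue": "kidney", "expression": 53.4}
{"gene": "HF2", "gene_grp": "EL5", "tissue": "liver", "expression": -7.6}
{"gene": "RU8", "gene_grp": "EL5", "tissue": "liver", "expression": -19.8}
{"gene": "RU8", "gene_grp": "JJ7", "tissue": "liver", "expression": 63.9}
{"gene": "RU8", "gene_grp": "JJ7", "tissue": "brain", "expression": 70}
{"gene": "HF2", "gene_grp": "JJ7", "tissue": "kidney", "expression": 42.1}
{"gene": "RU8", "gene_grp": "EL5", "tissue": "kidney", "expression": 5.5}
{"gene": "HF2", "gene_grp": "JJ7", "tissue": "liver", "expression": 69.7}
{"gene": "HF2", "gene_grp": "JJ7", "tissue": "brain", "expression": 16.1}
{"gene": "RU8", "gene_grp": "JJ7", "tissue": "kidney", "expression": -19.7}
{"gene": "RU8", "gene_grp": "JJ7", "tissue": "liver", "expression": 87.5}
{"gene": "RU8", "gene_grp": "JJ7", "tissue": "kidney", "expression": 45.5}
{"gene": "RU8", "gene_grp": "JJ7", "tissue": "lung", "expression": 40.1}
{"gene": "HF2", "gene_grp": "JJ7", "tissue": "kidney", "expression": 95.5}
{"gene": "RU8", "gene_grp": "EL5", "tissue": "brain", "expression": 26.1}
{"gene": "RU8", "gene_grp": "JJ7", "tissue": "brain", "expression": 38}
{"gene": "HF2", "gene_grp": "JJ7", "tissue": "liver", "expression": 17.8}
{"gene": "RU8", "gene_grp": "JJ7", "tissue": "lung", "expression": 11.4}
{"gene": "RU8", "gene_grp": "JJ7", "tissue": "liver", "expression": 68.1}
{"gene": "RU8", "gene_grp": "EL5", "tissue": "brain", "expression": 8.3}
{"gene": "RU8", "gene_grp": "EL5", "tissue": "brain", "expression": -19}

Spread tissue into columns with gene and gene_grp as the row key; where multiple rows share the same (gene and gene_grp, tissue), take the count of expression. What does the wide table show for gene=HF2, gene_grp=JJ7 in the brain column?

4

Rows with gene=HF2, gene_grp=JJ7 and tissue=brain: expression values are 6.8, 62.2, -12.5, 16.1.
4 rows match — count = 4.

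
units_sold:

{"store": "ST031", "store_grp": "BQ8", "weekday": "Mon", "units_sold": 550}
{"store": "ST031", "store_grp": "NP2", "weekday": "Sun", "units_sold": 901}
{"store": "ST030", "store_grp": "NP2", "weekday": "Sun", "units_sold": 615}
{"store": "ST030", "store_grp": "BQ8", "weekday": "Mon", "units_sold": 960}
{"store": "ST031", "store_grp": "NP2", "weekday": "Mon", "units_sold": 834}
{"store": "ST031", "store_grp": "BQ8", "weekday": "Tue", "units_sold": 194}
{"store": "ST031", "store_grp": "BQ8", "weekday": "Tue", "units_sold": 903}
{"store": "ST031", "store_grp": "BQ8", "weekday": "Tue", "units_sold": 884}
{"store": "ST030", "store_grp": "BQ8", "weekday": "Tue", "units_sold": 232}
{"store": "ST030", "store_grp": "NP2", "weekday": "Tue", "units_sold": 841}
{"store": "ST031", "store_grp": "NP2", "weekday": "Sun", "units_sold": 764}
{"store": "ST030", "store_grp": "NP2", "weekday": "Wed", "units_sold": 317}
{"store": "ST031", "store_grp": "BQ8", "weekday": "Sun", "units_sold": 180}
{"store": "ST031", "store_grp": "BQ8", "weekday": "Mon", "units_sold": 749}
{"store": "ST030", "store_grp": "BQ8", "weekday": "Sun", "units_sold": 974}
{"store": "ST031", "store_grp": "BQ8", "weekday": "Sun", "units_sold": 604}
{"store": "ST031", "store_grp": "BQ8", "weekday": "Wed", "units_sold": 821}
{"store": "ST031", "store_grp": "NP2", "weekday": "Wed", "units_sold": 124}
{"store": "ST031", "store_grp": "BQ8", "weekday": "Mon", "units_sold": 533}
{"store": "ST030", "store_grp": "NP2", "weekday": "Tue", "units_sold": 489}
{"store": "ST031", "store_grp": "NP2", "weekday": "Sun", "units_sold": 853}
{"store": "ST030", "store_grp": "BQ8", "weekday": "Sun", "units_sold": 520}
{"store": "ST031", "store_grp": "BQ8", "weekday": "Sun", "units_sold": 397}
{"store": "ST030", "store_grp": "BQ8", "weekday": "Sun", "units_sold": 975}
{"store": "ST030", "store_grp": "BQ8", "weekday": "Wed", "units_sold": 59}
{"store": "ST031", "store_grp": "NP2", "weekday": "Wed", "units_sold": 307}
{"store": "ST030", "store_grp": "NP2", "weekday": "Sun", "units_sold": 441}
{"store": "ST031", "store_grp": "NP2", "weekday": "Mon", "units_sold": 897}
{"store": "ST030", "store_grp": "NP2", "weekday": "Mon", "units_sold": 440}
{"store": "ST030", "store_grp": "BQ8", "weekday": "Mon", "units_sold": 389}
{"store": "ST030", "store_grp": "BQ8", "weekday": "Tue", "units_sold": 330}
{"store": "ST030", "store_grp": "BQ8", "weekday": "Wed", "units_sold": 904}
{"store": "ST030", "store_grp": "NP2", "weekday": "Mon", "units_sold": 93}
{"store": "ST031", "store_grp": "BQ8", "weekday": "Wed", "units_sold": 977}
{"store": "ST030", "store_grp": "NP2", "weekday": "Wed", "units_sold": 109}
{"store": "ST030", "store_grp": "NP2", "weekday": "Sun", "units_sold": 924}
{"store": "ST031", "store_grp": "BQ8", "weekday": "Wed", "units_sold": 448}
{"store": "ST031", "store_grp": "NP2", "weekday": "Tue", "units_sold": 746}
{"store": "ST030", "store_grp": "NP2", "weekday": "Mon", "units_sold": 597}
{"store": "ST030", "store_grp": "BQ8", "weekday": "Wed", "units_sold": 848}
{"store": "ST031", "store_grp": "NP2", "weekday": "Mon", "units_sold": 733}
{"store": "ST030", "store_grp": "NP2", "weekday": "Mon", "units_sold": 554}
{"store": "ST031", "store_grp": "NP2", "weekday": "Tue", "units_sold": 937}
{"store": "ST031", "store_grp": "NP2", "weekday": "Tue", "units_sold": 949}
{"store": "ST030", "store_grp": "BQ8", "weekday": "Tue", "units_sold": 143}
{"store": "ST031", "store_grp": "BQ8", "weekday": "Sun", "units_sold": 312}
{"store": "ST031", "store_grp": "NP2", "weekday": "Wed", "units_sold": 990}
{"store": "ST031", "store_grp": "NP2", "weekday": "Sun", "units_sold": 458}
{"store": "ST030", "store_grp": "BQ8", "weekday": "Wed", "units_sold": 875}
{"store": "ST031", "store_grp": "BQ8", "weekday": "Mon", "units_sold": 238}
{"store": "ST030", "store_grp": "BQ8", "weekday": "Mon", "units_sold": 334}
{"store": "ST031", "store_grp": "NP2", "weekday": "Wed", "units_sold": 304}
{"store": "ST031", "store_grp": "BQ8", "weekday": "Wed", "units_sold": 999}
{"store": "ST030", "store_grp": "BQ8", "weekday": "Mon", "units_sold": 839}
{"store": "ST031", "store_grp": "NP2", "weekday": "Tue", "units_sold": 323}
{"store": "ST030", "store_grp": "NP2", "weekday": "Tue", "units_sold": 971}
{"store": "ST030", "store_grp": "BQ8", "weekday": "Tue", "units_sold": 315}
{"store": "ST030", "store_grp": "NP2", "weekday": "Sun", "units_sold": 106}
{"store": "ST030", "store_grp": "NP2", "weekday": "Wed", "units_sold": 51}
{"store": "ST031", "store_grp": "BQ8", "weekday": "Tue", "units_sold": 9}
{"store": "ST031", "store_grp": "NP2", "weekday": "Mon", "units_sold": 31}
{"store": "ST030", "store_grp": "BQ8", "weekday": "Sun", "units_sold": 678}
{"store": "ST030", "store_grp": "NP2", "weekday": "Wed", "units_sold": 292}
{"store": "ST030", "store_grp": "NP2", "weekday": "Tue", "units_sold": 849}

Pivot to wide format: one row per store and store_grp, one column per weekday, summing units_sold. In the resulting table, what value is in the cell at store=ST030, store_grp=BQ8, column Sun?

Rows with store=ST030, store_grp=BQ8 and weekday=Sun: units_sold values are 974, 520, 975, 678.
974 + 520 + 975 + 678 = 3147.

3147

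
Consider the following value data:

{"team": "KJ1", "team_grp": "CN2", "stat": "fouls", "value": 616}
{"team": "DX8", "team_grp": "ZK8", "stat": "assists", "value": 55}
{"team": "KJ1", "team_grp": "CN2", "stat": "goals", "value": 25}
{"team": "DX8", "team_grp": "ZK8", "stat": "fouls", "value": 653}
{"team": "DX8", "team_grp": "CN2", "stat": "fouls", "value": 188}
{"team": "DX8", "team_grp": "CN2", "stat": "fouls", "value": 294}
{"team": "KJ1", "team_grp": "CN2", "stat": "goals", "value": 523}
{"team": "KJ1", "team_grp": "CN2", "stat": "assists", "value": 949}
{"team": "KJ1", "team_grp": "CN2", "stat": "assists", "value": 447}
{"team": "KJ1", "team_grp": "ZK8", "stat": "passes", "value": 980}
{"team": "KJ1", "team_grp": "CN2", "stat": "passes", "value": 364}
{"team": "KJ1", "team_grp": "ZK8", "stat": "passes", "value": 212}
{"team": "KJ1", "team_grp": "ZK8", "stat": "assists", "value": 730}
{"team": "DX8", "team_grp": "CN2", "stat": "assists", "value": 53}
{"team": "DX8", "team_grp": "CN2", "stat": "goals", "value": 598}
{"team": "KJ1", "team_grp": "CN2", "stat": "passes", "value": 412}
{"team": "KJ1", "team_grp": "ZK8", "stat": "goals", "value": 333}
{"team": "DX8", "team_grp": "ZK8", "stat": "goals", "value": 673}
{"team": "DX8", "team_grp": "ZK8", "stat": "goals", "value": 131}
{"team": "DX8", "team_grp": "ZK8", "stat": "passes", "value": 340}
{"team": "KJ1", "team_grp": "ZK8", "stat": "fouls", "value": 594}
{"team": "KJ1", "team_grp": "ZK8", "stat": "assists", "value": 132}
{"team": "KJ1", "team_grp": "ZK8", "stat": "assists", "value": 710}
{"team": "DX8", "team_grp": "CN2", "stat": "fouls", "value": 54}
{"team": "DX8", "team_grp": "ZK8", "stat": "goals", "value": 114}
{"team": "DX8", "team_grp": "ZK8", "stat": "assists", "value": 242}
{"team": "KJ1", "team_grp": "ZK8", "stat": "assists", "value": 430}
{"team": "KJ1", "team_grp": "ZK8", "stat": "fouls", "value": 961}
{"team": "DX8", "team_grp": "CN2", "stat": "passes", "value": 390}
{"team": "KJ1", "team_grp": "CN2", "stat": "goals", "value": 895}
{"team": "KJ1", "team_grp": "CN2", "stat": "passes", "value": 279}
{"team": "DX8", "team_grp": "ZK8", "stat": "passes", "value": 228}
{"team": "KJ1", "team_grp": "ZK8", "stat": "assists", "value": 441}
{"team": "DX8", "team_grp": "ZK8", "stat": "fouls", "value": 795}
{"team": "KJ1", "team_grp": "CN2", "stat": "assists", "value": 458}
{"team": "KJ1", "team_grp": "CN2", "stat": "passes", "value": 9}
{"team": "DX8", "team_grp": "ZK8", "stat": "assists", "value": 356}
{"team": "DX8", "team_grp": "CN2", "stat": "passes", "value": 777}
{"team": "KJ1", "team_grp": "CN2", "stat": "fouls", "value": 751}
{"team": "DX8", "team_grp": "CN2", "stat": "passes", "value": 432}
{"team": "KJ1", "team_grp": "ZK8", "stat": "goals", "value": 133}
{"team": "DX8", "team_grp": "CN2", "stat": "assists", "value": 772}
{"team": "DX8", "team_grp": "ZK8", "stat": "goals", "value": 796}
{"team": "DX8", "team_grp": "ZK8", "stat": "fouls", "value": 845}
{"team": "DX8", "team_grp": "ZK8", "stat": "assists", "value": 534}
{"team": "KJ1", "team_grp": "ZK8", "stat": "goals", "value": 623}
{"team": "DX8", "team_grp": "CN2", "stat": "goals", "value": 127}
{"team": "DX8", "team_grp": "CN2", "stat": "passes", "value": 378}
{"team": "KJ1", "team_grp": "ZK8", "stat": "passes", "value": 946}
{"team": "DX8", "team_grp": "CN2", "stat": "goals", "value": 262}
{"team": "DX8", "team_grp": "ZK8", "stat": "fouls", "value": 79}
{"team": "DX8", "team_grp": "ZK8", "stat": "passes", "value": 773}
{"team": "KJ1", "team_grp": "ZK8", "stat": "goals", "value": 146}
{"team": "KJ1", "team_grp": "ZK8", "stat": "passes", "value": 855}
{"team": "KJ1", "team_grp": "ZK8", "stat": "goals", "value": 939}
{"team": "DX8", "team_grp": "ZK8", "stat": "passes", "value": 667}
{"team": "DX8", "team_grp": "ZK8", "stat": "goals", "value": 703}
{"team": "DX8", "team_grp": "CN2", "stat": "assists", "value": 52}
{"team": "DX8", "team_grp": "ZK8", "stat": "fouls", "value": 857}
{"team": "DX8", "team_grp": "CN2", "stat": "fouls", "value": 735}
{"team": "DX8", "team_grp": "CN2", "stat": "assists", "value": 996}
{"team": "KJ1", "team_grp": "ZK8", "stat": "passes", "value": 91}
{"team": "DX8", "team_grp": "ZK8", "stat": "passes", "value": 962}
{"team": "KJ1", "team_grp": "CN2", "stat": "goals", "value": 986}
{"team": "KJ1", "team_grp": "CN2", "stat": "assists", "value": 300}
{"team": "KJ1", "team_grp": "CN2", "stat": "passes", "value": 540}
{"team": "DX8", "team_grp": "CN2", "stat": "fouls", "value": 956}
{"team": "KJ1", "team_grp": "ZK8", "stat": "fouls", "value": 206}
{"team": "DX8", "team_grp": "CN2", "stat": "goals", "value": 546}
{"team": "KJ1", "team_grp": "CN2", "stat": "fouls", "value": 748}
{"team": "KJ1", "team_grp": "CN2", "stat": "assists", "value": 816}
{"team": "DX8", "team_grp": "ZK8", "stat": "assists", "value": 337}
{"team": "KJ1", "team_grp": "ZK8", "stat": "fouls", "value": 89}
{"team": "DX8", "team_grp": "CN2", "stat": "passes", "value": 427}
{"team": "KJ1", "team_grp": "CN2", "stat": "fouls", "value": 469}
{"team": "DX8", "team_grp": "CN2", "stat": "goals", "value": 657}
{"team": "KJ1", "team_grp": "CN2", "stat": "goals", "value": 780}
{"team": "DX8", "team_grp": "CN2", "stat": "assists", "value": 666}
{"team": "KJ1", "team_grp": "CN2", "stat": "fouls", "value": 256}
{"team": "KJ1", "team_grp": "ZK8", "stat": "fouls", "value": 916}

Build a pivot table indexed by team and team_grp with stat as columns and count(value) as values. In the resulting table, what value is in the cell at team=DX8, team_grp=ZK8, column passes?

5

Rows with team=DX8, team_grp=ZK8 and stat=passes: value values are 340, 228, 773, 667, 962.
5 rows match — count = 5.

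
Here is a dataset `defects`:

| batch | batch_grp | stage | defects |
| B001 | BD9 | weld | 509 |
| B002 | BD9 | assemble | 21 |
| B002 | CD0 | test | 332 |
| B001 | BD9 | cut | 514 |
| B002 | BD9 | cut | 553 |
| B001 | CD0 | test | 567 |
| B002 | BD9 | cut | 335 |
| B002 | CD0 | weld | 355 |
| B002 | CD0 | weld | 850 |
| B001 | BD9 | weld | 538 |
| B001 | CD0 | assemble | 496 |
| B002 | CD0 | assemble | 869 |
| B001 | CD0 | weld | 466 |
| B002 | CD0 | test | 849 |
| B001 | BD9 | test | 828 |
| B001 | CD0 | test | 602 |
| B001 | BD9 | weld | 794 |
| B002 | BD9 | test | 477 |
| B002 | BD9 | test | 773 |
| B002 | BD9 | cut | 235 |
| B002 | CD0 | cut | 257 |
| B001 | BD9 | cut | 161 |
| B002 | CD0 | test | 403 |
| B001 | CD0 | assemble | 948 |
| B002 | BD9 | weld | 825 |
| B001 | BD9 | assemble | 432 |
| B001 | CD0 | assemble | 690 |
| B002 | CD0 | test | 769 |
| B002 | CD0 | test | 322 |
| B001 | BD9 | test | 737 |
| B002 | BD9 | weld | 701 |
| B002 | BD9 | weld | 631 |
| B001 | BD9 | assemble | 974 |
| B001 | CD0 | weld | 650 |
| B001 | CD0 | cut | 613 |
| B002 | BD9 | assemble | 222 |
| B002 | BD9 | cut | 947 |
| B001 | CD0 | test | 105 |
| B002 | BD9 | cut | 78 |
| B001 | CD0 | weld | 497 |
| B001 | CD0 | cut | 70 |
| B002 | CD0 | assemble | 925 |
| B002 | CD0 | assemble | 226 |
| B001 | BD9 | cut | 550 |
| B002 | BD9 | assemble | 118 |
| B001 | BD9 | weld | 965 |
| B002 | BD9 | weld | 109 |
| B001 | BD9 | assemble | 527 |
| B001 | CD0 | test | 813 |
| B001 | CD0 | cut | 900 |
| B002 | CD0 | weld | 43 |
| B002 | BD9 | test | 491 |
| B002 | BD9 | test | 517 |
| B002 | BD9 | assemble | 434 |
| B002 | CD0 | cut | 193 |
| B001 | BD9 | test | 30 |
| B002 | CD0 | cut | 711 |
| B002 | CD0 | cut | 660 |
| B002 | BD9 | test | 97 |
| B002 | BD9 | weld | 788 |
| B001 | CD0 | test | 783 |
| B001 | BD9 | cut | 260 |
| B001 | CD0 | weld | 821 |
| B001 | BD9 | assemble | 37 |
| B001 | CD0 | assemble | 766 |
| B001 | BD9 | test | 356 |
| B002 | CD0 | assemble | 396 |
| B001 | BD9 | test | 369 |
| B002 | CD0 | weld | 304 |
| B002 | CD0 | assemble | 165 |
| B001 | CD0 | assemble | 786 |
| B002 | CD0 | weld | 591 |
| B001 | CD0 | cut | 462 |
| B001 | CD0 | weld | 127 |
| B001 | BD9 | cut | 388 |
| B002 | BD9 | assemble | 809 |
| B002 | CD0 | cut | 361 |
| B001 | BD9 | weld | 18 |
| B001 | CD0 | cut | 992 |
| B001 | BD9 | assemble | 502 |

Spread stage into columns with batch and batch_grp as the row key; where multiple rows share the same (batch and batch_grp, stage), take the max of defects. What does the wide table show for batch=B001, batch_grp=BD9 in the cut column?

550

Rows with batch=B001, batch_grp=BD9 and stage=cut: defects values are 514, 161, 550, 260, 388.
max(514, 161, 550, 260, 388) = 550.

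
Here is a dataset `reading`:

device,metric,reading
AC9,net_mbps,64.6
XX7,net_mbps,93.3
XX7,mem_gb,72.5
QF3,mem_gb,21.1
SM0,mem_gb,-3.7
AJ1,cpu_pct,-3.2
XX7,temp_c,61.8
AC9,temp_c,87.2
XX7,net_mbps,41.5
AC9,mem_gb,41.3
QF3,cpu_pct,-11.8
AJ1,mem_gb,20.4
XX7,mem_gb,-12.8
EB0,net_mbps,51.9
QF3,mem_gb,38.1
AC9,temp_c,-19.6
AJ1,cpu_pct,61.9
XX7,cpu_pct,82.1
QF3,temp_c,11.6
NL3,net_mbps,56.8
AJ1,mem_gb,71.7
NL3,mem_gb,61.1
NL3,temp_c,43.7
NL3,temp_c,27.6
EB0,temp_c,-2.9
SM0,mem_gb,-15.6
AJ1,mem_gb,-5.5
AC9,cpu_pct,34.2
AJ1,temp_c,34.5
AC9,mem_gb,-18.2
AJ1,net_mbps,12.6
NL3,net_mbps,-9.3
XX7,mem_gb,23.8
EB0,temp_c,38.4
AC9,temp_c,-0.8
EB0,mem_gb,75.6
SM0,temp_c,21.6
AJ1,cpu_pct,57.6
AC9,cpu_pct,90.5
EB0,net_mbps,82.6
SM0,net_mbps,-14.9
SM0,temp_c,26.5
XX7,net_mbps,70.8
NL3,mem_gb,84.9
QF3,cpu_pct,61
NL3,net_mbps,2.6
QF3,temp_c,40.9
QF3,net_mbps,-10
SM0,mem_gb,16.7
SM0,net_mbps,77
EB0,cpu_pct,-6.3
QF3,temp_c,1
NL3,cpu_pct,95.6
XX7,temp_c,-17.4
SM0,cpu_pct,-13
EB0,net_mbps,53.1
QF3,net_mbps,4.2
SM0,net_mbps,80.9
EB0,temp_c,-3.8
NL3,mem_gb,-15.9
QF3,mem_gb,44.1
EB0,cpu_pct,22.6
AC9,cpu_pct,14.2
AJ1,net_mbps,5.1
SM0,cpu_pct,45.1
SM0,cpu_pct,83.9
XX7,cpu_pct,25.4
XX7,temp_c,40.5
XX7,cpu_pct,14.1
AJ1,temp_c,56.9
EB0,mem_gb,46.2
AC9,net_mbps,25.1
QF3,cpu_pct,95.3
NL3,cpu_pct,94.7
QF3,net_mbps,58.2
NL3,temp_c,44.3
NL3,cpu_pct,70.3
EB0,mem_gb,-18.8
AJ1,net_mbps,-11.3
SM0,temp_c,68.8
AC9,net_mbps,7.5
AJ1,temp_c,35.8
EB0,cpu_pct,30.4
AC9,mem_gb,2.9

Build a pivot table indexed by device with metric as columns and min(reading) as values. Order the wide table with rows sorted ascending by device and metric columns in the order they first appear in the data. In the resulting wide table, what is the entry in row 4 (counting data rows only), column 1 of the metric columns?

-9.3

With rows sorted ascending by device, row 4 is device=NL3. metric columns in first-appearance order: net_mbps, mem_gb, cpu_pct, temp_c; column 1 is net_mbps.
Long rows with device=NL3, metric=net_mbps: min(56.8, -9.3, 2.6) = -9.3.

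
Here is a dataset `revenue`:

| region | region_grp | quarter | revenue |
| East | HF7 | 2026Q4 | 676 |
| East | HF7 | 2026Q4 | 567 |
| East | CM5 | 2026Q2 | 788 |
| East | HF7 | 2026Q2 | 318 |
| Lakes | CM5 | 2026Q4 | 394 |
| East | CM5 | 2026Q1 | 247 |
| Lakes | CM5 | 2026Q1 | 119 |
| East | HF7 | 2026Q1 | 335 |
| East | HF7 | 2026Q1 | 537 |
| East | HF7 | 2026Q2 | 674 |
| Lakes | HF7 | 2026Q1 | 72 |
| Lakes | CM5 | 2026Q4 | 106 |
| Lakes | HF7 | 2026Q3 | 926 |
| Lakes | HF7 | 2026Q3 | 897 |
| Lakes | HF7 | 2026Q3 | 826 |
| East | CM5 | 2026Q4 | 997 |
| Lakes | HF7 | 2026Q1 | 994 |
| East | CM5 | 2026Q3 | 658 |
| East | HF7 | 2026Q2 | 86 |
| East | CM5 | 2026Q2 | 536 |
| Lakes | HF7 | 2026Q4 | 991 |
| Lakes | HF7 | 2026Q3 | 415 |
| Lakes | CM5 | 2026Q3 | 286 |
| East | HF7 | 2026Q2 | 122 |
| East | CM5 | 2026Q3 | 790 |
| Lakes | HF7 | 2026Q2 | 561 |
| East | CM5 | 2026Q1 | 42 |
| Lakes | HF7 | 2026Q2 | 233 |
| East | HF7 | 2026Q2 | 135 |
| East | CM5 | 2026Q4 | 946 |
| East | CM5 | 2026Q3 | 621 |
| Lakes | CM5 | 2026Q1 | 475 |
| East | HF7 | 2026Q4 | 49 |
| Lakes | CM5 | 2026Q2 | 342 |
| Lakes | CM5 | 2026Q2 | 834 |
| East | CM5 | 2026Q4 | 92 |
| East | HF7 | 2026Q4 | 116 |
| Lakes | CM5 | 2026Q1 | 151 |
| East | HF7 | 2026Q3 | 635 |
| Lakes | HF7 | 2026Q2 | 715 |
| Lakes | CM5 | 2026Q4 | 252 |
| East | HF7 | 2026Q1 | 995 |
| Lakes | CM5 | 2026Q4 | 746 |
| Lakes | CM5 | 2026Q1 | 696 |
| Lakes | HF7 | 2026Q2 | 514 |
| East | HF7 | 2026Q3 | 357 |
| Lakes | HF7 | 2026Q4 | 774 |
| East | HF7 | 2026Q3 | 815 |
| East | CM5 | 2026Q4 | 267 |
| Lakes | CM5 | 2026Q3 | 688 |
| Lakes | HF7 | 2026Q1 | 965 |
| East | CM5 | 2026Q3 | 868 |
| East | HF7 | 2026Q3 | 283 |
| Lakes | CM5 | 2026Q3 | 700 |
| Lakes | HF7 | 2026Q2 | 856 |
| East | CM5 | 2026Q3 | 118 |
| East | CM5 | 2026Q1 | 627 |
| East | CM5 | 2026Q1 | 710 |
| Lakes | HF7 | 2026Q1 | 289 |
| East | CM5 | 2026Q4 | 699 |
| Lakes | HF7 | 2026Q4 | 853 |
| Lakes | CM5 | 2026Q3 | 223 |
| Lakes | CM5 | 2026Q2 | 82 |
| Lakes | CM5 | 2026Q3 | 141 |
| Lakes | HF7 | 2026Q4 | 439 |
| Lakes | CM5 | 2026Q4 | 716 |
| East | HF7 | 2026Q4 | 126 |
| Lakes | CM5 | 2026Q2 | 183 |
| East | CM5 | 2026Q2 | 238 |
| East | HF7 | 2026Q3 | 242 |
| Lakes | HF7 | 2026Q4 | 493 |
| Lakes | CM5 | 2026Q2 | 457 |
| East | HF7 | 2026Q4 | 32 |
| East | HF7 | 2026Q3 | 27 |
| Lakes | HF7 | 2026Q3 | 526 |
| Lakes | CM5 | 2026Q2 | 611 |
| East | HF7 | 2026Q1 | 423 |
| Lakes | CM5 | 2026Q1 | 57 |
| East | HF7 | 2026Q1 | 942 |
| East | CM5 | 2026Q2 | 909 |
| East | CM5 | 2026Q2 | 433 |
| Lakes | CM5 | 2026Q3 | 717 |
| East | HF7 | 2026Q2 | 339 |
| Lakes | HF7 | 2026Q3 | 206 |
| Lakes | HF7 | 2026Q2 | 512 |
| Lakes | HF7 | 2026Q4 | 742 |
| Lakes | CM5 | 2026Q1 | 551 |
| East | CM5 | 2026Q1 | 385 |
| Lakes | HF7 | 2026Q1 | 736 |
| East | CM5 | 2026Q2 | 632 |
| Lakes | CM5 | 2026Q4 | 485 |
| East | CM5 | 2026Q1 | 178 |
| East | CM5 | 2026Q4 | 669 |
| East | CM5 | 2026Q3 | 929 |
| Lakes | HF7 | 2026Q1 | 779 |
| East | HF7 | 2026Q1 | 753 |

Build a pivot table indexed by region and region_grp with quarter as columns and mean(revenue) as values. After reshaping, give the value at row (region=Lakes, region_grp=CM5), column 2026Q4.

449.83

Rows with region=Lakes, region_grp=CM5 and quarter=2026Q4: revenue values are 394, 106, 252, 746, 716, 485.
(394 + 106 + 252 + 746 + 716 + 485) / 6 = 449.83.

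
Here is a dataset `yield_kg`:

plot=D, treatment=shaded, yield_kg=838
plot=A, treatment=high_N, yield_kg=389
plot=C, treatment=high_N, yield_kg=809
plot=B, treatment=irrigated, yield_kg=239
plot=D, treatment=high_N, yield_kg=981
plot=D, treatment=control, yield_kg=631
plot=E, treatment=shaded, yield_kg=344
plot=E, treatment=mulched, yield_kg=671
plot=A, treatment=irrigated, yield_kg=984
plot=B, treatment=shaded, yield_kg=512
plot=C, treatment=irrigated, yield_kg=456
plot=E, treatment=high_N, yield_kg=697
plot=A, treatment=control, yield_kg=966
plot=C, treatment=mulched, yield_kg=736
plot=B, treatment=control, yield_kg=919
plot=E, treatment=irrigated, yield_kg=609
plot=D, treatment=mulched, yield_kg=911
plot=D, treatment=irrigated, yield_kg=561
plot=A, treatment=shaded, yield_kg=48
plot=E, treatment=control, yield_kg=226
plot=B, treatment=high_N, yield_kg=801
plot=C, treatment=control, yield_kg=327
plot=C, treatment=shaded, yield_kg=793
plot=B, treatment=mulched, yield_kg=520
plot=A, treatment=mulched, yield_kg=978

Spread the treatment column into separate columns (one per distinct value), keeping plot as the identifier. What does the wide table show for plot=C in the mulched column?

Wide layout: rows indexed by plot, columns are the 5 distinct treatment values (shaded, high_N, irrigated, control, mulched).
Cell (plot=C, treatment=mulched) draws from the long row where plot=C and treatment=mulched, which has yield_kg=736.

736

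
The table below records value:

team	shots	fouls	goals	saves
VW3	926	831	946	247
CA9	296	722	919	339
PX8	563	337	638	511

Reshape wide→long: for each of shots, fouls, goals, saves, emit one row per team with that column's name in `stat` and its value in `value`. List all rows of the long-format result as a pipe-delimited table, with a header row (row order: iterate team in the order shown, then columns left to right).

Each (team, column) pair becomes one row: 3 × 4 = 12 rows.
For example, (VW3, shots) → value=926.

| team | stat | value |
| VW3 | shots | 926 |
| VW3 | fouls | 831 |
| VW3 | goals | 946 |
| VW3 | saves | 247 |
| CA9 | shots | 296 |
| CA9 | fouls | 722 |
| CA9 | goals | 919 |
| CA9 | saves | 339 |
| PX8 | shots | 563 |
| PX8 | fouls | 337 |
| PX8 | goals | 638 |
| PX8 | saves | 511 |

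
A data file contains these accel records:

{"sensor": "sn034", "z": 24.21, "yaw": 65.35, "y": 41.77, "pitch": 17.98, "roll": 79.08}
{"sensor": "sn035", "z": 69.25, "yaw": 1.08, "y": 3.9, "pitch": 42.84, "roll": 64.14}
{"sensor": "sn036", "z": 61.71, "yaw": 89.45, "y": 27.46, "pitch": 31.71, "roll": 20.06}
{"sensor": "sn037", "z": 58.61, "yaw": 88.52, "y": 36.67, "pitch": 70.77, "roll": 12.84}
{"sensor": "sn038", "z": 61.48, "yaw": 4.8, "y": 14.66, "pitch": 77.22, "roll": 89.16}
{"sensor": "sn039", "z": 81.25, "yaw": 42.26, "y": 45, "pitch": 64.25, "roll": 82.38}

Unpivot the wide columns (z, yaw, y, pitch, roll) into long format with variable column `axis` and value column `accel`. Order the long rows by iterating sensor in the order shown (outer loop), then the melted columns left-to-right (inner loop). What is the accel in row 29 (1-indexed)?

30 rows total (6 × 5). Row 29: index ⌊(29-1)/5⌋ = 5 into sensor → sn039; (29-1) mod 5 = 3 into the melted columns → pitch.
So row 29 is (sn039, pitch, 64.25); accel = 64.25.

64.25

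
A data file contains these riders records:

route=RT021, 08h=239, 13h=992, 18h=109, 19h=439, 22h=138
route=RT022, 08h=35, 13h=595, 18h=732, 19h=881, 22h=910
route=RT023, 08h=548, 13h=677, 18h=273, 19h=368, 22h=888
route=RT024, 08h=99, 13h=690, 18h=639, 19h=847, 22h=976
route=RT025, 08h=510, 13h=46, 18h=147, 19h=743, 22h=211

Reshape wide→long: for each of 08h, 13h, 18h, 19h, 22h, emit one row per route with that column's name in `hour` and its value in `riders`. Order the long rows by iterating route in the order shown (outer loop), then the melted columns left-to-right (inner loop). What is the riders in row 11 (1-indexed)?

25 rows total (5 × 5). Row 11: index ⌊(11-1)/5⌋ = 2 into route → RT023; (11-1) mod 5 = 0 into the melted columns → 08h.
So row 11 is (RT023, 08h, 548); riders = 548.

548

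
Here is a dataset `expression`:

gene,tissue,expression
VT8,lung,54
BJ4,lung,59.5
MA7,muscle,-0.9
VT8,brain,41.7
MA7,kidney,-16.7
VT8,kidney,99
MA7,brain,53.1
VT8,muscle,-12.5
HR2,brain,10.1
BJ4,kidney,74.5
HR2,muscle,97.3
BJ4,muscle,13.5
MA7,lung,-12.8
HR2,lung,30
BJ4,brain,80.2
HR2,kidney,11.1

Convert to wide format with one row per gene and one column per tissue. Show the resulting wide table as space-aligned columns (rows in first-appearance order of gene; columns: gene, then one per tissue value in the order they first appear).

gene  lung   muscle  brain  kidney
VT8   54     -12.5   41.7   99    
BJ4   59.5   13.5    80.2   74.5  
MA7   -12.8  -0.9    53.1   -16.7 
HR2   30     97.3    10.1   11.1  

Columns: gene plus the 4 distinct tissue values (lung, muscle, brain, kidney).
For example, row VT8 column lung takes expression=54 from the long row (VT8, lung).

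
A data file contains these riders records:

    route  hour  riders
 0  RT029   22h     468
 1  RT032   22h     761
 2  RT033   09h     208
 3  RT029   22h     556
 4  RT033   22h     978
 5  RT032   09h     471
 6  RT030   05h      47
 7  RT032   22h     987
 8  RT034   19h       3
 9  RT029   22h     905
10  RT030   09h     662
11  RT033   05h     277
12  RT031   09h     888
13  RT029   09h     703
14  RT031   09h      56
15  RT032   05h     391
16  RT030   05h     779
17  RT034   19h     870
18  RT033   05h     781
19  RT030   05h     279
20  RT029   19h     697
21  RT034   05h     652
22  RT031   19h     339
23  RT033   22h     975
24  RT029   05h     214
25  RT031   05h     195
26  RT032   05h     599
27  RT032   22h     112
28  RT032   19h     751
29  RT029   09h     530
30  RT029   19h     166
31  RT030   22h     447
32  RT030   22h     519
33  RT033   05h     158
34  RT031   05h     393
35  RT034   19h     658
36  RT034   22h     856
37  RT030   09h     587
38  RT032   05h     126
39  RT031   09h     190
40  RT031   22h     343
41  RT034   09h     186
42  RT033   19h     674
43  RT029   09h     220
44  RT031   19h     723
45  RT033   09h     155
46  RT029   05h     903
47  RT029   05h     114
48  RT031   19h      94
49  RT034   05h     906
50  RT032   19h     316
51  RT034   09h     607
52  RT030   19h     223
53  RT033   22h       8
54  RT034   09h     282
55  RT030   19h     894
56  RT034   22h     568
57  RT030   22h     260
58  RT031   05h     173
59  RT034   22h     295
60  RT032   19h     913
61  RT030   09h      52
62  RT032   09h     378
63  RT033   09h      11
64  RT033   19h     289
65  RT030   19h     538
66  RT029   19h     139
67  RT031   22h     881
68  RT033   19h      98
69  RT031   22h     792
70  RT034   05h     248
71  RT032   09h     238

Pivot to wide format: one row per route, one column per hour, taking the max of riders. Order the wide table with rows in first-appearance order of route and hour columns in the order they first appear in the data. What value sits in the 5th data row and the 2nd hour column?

607

With rows in first-appearance order of route, row 5 is route=RT034. hour columns in first-appearance order: 22h, 09h, 05h, 19h; column 2 is 09h.
Long rows with route=RT034, hour=09h: max(186, 607, 282) = 607.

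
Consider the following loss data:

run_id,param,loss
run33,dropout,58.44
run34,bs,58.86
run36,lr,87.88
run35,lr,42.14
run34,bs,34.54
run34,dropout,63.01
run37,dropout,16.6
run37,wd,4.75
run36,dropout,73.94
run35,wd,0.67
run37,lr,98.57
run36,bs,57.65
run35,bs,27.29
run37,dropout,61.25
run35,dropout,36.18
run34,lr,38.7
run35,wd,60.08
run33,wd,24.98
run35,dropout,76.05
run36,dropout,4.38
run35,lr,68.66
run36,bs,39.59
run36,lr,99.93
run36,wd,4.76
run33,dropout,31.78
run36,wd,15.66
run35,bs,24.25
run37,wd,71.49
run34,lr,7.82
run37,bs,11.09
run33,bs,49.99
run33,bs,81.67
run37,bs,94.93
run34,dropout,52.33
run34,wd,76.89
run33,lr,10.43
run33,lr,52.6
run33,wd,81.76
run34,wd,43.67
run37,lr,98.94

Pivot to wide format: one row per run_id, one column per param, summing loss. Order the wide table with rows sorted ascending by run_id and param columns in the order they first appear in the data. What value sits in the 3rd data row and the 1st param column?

With rows sorted ascending by run_id, row 3 is run_id=run35. param columns in first-appearance order: dropout, bs, lr, wd; column 1 is dropout.
Long rows with run_id=run35, param=dropout: 36.18 + 76.05 = 112.23.

112.23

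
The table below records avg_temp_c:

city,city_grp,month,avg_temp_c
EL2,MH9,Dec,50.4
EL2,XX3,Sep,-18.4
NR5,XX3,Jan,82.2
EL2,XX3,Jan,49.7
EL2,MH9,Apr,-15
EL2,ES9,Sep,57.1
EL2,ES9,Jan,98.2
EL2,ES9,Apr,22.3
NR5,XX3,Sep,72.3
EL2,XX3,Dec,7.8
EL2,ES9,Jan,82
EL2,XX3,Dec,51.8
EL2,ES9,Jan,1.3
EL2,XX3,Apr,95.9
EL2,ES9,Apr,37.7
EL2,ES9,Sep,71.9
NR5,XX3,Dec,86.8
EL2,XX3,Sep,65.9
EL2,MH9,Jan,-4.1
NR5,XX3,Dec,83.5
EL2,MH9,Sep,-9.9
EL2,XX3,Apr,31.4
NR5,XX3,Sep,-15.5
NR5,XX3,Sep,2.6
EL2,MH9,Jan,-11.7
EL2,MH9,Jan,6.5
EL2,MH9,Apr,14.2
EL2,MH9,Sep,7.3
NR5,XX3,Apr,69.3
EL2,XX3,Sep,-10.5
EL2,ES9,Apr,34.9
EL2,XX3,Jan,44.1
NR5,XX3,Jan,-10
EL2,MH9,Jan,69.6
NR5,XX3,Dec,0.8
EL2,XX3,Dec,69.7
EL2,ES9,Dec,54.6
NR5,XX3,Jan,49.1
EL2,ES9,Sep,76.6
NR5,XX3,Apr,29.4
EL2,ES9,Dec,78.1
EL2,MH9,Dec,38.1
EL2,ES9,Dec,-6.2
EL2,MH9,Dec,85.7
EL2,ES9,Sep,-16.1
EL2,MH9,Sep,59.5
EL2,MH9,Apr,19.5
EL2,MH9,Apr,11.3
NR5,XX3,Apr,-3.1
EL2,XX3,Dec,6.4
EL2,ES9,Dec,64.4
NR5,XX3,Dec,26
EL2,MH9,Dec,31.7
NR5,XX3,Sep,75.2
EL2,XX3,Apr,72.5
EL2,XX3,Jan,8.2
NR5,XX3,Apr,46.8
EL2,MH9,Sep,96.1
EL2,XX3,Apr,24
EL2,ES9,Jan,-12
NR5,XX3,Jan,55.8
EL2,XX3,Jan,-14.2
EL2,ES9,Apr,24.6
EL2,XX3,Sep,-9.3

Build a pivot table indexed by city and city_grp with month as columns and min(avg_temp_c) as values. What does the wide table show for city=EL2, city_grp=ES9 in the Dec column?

-6.2

Rows with city=EL2, city_grp=ES9 and month=Dec: avg_temp_c values are 54.6, 78.1, -6.2, 64.4.
min(54.6, 78.1, -6.2, 64.4) = -6.2.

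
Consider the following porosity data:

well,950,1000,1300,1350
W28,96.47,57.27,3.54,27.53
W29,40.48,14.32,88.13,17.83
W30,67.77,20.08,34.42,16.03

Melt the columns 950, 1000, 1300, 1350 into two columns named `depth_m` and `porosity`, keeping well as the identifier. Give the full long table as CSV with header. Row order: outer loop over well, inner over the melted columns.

Each (well, column) pair becomes one row: 3 × 4 = 12 rows.
For example, (W28, 950) → porosity=96.47.

well,depth_m,porosity
W28,950,96.47
W28,1000,57.27
W28,1300,3.54
W28,1350,27.53
W29,950,40.48
W29,1000,14.32
W29,1300,88.13
W29,1350,17.83
W30,950,67.77
W30,1000,20.08
W30,1300,34.42
W30,1350,16.03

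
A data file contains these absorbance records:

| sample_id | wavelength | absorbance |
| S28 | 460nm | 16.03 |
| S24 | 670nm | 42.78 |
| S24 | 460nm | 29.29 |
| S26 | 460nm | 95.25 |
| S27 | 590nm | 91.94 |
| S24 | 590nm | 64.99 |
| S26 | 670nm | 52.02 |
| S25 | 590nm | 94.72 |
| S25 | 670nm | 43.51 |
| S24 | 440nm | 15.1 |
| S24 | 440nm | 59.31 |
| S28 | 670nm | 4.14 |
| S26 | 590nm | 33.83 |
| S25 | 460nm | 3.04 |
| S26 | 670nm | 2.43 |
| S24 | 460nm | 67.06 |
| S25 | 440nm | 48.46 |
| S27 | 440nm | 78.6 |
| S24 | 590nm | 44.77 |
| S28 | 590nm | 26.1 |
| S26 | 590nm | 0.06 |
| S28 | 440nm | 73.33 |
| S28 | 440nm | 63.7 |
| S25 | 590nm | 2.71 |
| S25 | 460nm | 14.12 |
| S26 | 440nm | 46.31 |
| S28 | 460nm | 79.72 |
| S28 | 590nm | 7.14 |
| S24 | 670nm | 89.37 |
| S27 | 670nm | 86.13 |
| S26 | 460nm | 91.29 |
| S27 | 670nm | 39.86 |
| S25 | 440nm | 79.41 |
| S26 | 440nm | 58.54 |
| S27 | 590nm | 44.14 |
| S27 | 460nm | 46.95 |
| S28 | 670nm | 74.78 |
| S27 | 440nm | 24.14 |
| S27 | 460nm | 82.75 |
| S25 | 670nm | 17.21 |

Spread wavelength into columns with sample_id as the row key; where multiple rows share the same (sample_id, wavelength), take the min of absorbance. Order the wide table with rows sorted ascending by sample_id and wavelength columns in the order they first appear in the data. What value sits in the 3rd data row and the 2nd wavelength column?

With rows sorted ascending by sample_id, row 3 is sample_id=S26. wavelength columns in first-appearance order: 460nm, 670nm, 590nm, 440nm; column 2 is 670nm.
Long rows with sample_id=S26, wavelength=670nm: min(52.02, 2.43) = 2.43.

2.43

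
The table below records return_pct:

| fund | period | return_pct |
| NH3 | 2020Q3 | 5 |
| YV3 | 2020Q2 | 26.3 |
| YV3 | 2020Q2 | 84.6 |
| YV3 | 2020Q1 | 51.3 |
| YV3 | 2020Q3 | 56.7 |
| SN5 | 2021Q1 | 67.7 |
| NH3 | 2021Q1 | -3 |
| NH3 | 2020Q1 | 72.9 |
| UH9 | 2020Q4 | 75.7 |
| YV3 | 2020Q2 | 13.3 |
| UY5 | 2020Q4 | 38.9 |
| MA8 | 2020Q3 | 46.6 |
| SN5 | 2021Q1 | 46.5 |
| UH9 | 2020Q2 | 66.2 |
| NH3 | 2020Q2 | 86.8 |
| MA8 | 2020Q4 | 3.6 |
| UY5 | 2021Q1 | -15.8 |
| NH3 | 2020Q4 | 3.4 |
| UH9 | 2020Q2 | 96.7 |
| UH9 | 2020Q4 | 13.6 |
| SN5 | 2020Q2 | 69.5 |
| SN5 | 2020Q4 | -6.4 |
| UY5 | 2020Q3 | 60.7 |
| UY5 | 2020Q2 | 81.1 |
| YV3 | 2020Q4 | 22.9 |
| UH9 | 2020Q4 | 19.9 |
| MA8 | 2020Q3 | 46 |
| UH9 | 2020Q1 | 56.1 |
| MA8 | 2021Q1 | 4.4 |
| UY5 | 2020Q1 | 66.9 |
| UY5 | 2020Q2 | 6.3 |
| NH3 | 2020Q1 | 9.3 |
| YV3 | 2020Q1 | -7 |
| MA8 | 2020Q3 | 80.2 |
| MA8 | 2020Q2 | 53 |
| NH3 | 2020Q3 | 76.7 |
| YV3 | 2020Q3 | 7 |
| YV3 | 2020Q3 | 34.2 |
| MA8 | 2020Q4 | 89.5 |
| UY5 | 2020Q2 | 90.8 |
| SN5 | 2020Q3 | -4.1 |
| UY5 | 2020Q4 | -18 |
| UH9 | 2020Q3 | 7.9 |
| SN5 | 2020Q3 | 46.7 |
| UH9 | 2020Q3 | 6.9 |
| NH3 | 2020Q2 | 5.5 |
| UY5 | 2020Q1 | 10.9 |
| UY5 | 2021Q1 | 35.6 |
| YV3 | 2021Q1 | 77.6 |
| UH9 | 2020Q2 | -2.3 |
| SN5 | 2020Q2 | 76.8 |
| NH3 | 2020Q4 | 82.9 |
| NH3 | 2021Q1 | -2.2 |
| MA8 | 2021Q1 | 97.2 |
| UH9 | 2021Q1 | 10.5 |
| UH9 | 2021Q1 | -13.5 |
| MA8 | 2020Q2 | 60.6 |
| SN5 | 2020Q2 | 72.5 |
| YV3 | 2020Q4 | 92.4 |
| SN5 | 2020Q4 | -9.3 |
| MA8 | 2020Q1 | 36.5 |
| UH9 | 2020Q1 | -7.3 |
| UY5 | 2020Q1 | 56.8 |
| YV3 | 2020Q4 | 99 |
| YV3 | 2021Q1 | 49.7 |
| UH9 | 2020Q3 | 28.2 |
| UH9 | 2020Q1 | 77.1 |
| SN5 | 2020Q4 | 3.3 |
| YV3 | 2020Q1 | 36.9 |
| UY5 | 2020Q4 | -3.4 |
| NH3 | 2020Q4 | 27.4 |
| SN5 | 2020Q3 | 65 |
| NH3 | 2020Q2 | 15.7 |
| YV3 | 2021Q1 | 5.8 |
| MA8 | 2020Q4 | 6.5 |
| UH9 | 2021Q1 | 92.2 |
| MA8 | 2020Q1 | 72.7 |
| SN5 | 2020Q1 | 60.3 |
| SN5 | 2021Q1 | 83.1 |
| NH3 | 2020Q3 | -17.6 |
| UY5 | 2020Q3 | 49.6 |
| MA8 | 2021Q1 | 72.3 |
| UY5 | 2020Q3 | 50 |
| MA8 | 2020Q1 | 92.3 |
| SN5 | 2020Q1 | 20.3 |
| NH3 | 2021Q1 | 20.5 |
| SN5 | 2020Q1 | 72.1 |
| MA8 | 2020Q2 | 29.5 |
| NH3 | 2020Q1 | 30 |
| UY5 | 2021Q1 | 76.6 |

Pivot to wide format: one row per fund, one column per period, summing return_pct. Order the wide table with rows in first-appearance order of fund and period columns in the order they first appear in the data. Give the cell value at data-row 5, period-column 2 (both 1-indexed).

With rows in first-appearance order of fund, row 5 is fund=UY5. period columns in first-appearance order: 2020Q3, 2020Q2, 2020Q1, 2021Q1, 2020Q4; column 2 is 2020Q2.
Long rows with fund=UY5, period=2020Q2: 81.1 + 6.3 + 90.8 = 178.2.

178.2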